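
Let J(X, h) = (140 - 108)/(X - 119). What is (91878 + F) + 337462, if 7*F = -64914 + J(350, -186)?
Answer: 679247678/1617 ≈ 4.2007e+5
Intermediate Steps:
J(X, h) = 32/(-119 + X)
F = -14995102/1617 (F = (-64914 + 32/(-119 + 350))/7 = (-64914 + 32/231)/7 = (1/7)*(-14995102/231) = -14995102/1617 ≈ -9273.4)
(91878 + F) + 337462 = (91878 - 14995102/1617) + 337462 = 133571624/1617 + 337462 = 679247678/1617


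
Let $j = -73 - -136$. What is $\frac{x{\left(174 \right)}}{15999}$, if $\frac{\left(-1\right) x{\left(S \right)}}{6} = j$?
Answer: $- \frac{126}{5333} \approx -0.023626$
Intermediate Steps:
$j = 63$ ($j = -73 + 136 = 63$)
$x{\left(S \right)} = -378$ ($x{\left(S \right)} = \left(-6\right) 63 = -378$)
$\frac{x{\left(174 \right)}}{15999} = - \frac{378}{15999} = \left(-378\right) \frac{1}{15999} = - \frac{126}{5333}$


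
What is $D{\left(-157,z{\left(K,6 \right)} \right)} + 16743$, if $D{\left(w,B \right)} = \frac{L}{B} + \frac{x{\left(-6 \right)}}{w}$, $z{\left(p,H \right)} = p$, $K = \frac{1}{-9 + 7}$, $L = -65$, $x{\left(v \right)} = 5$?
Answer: $\frac{2649056}{157} \approx 16873.0$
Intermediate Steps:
$K = - \frac{1}{2}$ ($K = \frac{1}{-2} = - \frac{1}{2} \approx -0.5$)
$D{\left(w,B \right)} = - \frac{65}{B} + \frac{5}{w}$
$D{\left(-157,z{\left(K,6 \right)} \right)} + 16743 = \left(- \frac{65}{- \frac{1}{2}} + \frac{5}{-157}\right) + 16743 = \left(\left(-65\right) \left(-2\right) + 5 \left(- \frac{1}{157}\right)\right) + 16743 = \left(130 - \frac{5}{157}\right) + 16743 = \frac{20405}{157} + 16743 = \frac{2649056}{157}$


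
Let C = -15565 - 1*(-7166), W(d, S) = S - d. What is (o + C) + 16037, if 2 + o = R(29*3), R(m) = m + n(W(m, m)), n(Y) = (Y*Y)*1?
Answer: 7723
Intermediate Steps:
n(Y) = Y² (n(Y) = Y²*1 = Y²)
R(m) = m (R(m) = m + (m - m)² = m + 0² = m + 0 = m)
C = -8399 (C = -15565 + 7166 = -8399)
o = 85 (o = -2 + 29*3 = -2 + 87 = 85)
(o + C) + 16037 = (85 - 8399) + 16037 = -8314 + 16037 = 7723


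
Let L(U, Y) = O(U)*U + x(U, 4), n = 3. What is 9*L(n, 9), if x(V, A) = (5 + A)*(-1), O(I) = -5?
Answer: -216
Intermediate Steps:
x(V, A) = -5 - A
L(U, Y) = -9 - 5*U (L(U, Y) = -5*U + (-5 - 1*4) = -5*U + (-5 - 4) = -5*U - 9 = -9 - 5*U)
9*L(n, 9) = 9*(-9 - 5*3) = 9*(-9 - 15) = 9*(-24) = -216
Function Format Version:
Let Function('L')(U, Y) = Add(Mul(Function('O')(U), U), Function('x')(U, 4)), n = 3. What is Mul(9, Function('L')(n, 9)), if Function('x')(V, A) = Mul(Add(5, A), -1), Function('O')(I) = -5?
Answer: -216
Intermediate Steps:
Function('x')(V, A) = Add(-5, Mul(-1, A))
Function('L')(U, Y) = Add(-9, Mul(-5, U)) (Function('L')(U, Y) = Add(Mul(-5, U), Add(-5, Mul(-1, 4))) = Add(Mul(-5, U), Add(-5, -4)) = Add(Mul(-5, U), -9) = Add(-9, Mul(-5, U)))
Mul(9, Function('L')(n, 9)) = Mul(9, Add(-9, Mul(-5, 3))) = Mul(9, Add(-9, -15)) = Mul(9, -24) = -216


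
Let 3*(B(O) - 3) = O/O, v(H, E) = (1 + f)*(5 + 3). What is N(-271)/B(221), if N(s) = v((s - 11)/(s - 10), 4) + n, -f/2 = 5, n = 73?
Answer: 3/10 ≈ 0.30000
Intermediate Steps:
f = -10 (f = -2*5 = -10)
v(H, E) = -72 (v(H, E) = (1 - 10)*(5 + 3) = -9*8 = -72)
B(O) = 10/3 (B(O) = 3 + (O/O)/3 = 3 + (⅓)*1 = 3 + ⅓ = 10/3)
N(s) = 1 (N(s) = -72 + 73 = 1)
N(-271)/B(221) = 1/(10/3) = 1*(3/10) = 3/10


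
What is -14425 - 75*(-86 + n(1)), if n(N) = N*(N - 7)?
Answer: -7525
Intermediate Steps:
n(N) = N*(-7 + N)
-14425 - 75*(-86 + n(1)) = -14425 - 75*(-86 + 1*(-7 + 1)) = -14425 - 75*(-86 + 1*(-6)) = -14425 - 75*(-86 - 6) = -14425 - 75*(-92) = -14425 - 1*(-6900) = -14425 + 6900 = -7525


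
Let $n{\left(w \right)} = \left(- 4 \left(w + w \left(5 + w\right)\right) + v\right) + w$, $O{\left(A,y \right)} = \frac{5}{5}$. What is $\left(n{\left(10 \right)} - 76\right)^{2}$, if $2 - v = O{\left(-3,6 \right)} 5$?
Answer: $502681$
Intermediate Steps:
$O{\left(A,y \right)} = 1$ ($O{\left(A,y \right)} = 5 \cdot \frac{1}{5} = 1$)
$v = -3$ ($v = 2 - 1 \cdot 5 = 2 - 5 = -3$)
$n{\left(w \right)} = -3 - 3 w - 4 w \left(5 + w\right)$ ($n{\left(w \right)} = \left(- 4 \left(w + w \left(5 + w\right)\right) - 3\right) + w = \left(\left(- 4 w - 4 w \left(5 + w\right)\right) - 3\right) + w = \left(-3 - 4 w - 4 w \left(5 + w\right)\right) + w = -3 - 3 w - 4 w \left(5 + w\right)$)
$\left(n{\left(10 \right)} - 76\right)^{2} = \left(\left(-3 - 230 - 4 \cdot 10^{2}\right) - 76\right)^{2} = \left(\left(-3 - 230 - 400\right) - 76\right)^{2} = \left(-633 - 76\right)^{2} = \left(-709\right)^{2} = 502681$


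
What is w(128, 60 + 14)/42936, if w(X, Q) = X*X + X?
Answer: 688/1789 ≈ 0.38457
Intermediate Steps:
w(X, Q) = X + X² (w(X, Q) = X² + X = X + X²)
w(128, 60 + 14)/42936 = (128*(1 + 128))/42936 = (128*129)*(1/42936) = 16512*(1/42936) = 688/1789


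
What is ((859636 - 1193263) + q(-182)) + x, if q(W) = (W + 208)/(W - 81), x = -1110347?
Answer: -379765188/263 ≈ -1.4440e+6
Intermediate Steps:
q(W) = (208 + W)/(-81 + W)
((859636 - 1193263) + q(-182)) + x = ((859636 - 1193263) + (208 - 182)/(-81 - 182)) - 1110347 = (-333627 + 26/(-263)) - 1110347 = (-333627 - 1/263*26) - 1110347 = (-333627 - 26/263) - 1110347 = -87743927/263 - 1110347 = -379765188/263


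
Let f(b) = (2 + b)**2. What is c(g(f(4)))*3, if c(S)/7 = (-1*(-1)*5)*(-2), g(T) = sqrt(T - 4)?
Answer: -210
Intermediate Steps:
g(T) = sqrt(-4 + T)
c(S) = -70 (c(S) = 7*((-1*(-1)*5)*(-2)) = 7*((1*5)*(-2)) = 7*(5*(-2)) = 7*(-10) = -70)
c(g(f(4)))*3 = -70*3 = -210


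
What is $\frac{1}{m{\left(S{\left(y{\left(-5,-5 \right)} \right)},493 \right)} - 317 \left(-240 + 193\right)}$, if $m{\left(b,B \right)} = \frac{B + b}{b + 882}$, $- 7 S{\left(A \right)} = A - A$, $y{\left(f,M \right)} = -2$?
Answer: $\frac{882}{13141411} \approx 6.7116 \cdot 10^{-5}$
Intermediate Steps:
$S{\left(A \right)} = 0$ ($S{\left(A \right)} = - \frac{A - A}{7} = \left(- \frac{1}{7}\right) 0 = 0$)
$m{\left(b,B \right)} = \frac{B + b}{882 + b}$
$\frac{1}{m{\left(S{\left(y{\left(-5,-5 \right)} \right)},493 \right)} - 317 \left(-240 + 193\right)} = \frac{1}{\frac{493 + 0}{882 + 0} - 317 \left(-240 + 193\right)} = \frac{1}{\frac{1}{882} \cdot 493 - -14899} = \frac{1}{\frac{1}{882} \cdot 493 + 14899} = \frac{1}{\frac{493}{882} + 14899} = \frac{1}{\frac{13141411}{882}} = \frac{882}{13141411}$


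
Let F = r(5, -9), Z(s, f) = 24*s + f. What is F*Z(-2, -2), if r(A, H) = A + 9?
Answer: -700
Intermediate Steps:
r(A, H) = 9 + A
Z(s, f) = f + 24*s
F = 14 (F = 9 + 5 = 14)
F*Z(-2, -2) = 14*(-2 + 24*(-2)) = 14*(-2 - 48) = 14*(-50) = -700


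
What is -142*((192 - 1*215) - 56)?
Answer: 11218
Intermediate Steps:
-142*((192 - 1*215) - 56) = -142*((192 - 215) - 56) = -142*(-23 - 56) = -142*(-79) = 11218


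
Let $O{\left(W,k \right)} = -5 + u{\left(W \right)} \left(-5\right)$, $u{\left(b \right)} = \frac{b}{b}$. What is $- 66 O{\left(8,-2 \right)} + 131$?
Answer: $791$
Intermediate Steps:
$u{\left(b \right)} = 1$
$O{\left(W,k \right)} = -10$ ($O{\left(W,k \right)} = -5 + 1 \left(-5\right) = -5 - 5 = -10$)
$- 66 O{\left(8,-2 \right)} + 131 = \left(-66\right) \left(-10\right) + 131 = 660 + 131 = 791$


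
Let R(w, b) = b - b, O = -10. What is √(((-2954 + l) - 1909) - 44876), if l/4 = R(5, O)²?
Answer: I*√49739 ≈ 223.02*I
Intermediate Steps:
R(w, b) = 0
l = 0 (l = 4*0² = 4*0 = 0)
√(((-2954 + l) - 1909) - 44876) = √(((-2954 + 0) - 1909) - 44876) = √((-2954 - 1909) - 44876) = √(-4863 - 44876) = √(-49739) = I*√49739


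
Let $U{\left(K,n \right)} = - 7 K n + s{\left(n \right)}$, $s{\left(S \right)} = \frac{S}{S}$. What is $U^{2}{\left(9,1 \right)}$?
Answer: $3844$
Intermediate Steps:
$s{\left(S \right)} = 1$
$U{\left(K,n \right)} = 1 - 7 K n$ ($U{\left(K,n \right)} = - 7 K n + 1 = 1 - 7 K n$)
$U^{2}{\left(9,1 \right)} = \left(1 - 63 \cdot 1\right)^{2} = \left(1 - 63\right)^{2} = \left(-62\right)^{2} = 3844$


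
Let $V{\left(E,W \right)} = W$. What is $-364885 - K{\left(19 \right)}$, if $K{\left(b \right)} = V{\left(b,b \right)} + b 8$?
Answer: $-365056$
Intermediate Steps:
$K{\left(b \right)} = 9 b$ ($K{\left(b \right)} = b + b 8 = b + 8 b = 9 b$)
$-364885 - K{\left(19 \right)} = -364885 - 9 \cdot 19 = -364885 - 171 = -365056$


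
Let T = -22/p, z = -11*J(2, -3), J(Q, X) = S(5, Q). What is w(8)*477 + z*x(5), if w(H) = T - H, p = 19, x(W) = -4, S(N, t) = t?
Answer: -81326/19 ≈ -4280.3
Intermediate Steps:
J(Q, X) = Q
z = -22 (z = -11*2 = -22)
T = -22/19 ≈ -1.1579
w(H) = -22/19 - H
w(8)*477 + z*x(5) = (-22/19 - 1*8)*477 - 22*(-4) = (-22/19 - 8)*477 + 88 = -174/19*477 + 88 = -82998/19 + 88 = -81326/19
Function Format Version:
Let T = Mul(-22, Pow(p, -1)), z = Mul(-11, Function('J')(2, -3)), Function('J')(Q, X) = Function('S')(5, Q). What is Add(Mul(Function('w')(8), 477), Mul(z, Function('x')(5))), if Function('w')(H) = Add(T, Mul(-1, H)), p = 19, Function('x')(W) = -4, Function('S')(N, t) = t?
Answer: Rational(-81326, 19) ≈ -4280.3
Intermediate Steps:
Function('J')(Q, X) = Q
z = -22 (z = Mul(-11, 2) = -22)
T = Rational(-22, 19) (T = Mul(-22, Pow(19, -1)) = Mul(-22, Rational(1, 19)) = Rational(-22, 19) ≈ -1.1579)
Function('w')(H) = Add(Rational(-22, 19), Mul(-1, H))
Add(Mul(Function('w')(8), 477), Mul(z, Function('x')(5))) = Add(Mul(Add(Rational(-22, 19), Mul(-1, 8)), 477), Mul(-22, -4)) = Add(Mul(Add(Rational(-22, 19), -8), 477), 88) = Add(Mul(Rational(-174, 19), 477), 88) = Add(Rational(-82998, 19), 88) = Rational(-81326, 19)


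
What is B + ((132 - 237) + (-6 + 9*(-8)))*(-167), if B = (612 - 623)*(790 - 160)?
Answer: 23631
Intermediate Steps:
B = -6930 (B = -11*630 = -6930)
B + ((132 - 237) + (-6 + 9*(-8)))*(-167) = -6930 + ((132 - 237) + (-6 + 9*(-8)))*(-167) = -6930 + (-105 + (-6 - 72))*(-167) = -6930 + (-105 - 78)*(-167) = -6930 - 183*(-167) = -6930 + 30561 = 23631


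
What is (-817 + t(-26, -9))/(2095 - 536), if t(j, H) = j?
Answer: -843/1559 ≈ -0.54073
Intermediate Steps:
(-817 + t(-26, -9))/(2095 - 536) = (-817 - 26)/(2095 - 536) = -843/1559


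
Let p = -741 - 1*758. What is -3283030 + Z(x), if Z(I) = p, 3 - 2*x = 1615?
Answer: -3284529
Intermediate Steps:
x = -806 (x = 3/2 - ½*1615 = 3/2 - 1615/2 = -806)
p = -1499 (p = -741 - 758 = -1499)
Z(I) = -1499
-3283030 + Z(x) = -3283030 - 1499 = -3284529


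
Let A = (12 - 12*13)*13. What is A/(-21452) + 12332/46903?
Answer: 2841520/8114219 ≈ 0.35019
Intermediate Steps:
A = -1872 (A = (12 - 156)*13 = -144*13 = -1872)
A/(-21452) + 12332/46903 = -1872/(-21452) + 12332/46903 = -1872*(-1/21452) + 12332*(1/46903) = 468/5363 + 12332/46903 = 2841520/8114219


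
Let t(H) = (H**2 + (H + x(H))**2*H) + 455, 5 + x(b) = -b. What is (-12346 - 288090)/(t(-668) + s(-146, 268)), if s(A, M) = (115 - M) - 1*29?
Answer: -300436/429797 ≈ -0.69902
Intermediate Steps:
x(b) = -5 - b
t(H) = 455 + H**2 + 25*H (t(H) = (H**2 + (H + (-5 - H))**2*H) + 455 = (H**2 + (-5)**2*H) + 455 = (H**2 + 25*H) + 455 = 455 + H**2 + 25*H)
s(A, M) = 86 - M (s(A, M) = (115 - M) - 29 = 86 - M)
(-12346 - 288090)/(t(-668) + s(-146, 268)) = (-12346 - 288090)/((455 + (-668)**2 + 25*(-668)) + (86 - 1*268)) = -300436/((455 + 446224 - 16700) + (86 - 268)) = -300436/(429979 - 182) = -300436/429797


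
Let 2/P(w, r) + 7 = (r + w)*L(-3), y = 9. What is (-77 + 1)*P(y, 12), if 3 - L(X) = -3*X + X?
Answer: 76/35 ≈ 2.1714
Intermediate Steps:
L(X) = 3 + 2*X (L(X) = 3 - (-3*X + X) = 3 - (-2)*X = 3 + 2*X)
P(w, r) = 2/(-7 - 3*r - 3*w) (P(w, r) = 2/(-7 + (r + w)*(3 + 2*(-3))) = 2/(-7 + (r + w)*(3 - 6)) = 2/(-7 + (r + w)*(-3)) = 2/(-7 + (-3*r - 3*w)) = 2/(-7 - 3*r - 3*w))
(-77 + 1)*P(y, 12) = (-77 + 1)*(-2/(7 + 3*12 + 3*9)) = -(-152)/(7 + 36 + 27) = -(-152)/70 = -76*(-1/35) = 76/35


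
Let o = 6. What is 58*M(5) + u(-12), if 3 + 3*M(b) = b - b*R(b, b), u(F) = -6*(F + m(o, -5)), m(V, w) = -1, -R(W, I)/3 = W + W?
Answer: 9050/3 ≈ 3016.7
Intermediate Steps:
R(W, I) = -6*W (R(W, I) = -3*(W + W) = -6*W)
u(F) = 6 - 6*F (u(F) = -6*(F - 1) = -6*(-1 + F) = 6 - 6*F)
M(b) = -1 + 2*b² + b/3 (M(b) = -1 + (b - b*(-6*b))/3 = -1 + (b - (-6)*b²)/3 = -1 + (b + 6*b²)/3 = -1 + (2*b² + b/3) = -1 + 2*b² + b/3)
58*M(5) + u(-12) = 58*(-1 + 2*5² + (⅓)*5) + (6 - 6*(-12)) = 58*(-1 + 2*25 + 5/3) + (6 + 72) = 58*(-1 + 50 + 5/3) + 78 = 58*(152/3) + 78 = 8816/3 + 78 = 9050/3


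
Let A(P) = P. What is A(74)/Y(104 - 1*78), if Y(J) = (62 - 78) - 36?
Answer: -37/26 ≈ -1.4231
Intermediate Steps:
Y(J) = -52 (Y(J) = -16 - 36 = -52)
A(74)/Y(104 - 1*78) = 74/(-52) = 74*(-1/52) = -37/26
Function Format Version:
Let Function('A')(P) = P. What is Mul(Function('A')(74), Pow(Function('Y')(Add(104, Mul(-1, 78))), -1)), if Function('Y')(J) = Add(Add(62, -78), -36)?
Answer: Rational(-37, 26) ≈ -1.4231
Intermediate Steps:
Function('Y')(J) = -52 (Function('Y')(J) = Add(-16, -36) = -52)
Mul(Function('A')(74), Pow(Function('Y')(Add(104, Mul(-1, 78))), -1)) = Mul(74, Pow(-52, -1)) = Mul(74, Rational(-1, 52)) = Rational(-37, 26)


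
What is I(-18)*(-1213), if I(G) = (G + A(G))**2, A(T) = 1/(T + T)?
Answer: -510916813/1296 ≈ -3.9423e+5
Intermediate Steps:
A(T) = 1/(2*T)
I(G) = (G + 1/(2*G))**2
I(-18)*(-1213) = (-18 + (1/2)/(-18))**2*(-1213) = (-18 + (1/2)*(-1/18))**2*(-1213) = (-18 - 1/36)**2*(-1213) = (-649/36)**2*(-1213) = (421201/1296)*(-1213) = -510916813/1296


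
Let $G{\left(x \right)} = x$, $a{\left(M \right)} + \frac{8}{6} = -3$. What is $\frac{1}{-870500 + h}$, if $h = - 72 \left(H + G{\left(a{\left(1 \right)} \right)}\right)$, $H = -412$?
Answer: $- \frac{1}{840524} \approx -1.1897 \cdot 10^{-6}$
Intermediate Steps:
$a{\left(M \right)} = - \frac{13}{3}$ ($a{\left(M \right)} = - \frac{4}{3} - 3 = - \frac{13}{3}$)
$h = 29976$ ($h = - 72 \left(-412 - \frac{13}{3}\right) = \left(-72\right) \left(- \frac{1249}{3}\right) = 29976$)
$\frac{1}{-870500 + h} = \frac{1}{-870500 + 29976} = \frac{1}{-840524} = - \frac{1}{840524}$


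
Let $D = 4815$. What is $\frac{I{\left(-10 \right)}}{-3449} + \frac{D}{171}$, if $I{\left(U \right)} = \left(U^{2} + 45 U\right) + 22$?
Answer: $\frac{1851447}{65531} \approx 28.253$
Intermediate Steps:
$I{\left(U \right)} = 22 + U^{2} + 45 U$
$\frac{I{\left(-10 \right)}}{-3449} + \frac{D}{171} = \frac{22 + \left(-10\right)^{2} + 45 \left(-10\right)}{-3449} + \frac{4815}{171} = \left(22 + 100 - 450\right) \left(- \frac{1}{3449}\right) + 4815 \cdot \frac{1}{171} = \left(-328\right) \left(- \frac{1}{3449}\right) + \frac{535}{19} = \frac{328}{3449} + \frac{535}{19} = \frac{1851447}{65531}$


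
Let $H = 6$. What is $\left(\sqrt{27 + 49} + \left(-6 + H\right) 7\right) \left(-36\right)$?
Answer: $- 72 \sqrt{19} \approx -313.84$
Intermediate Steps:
$\left(\sqrt{27 + 49} + \left(-6 + H\right) 7\right) \left(-36\right) = \left(\sqrt{27 + 49} + \left(-6 + 6\right) 7\right) \left(-36\right) = \left(\sqrt{76} + 0 \cdot 7\right) \left(-36\right) = \left(2 \sqrt{19} + 0\right) \left(-36\right) = 2 \sqrt{19} \left(-36\right) = - 72 \sqrt{19}$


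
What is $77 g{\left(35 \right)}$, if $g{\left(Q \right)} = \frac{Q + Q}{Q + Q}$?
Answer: $77$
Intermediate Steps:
$g{\left(Q \right)} = 1$ ($g{\left(Q \right)} = \frac{2 Q}{2 Q} = 2 Q \frac{1}{2 Q} = 1$)
$77 g{\left(35 \right)} = 77 \cdot 1 = 77$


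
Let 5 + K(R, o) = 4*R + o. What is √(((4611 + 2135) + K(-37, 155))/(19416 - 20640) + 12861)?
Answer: √133748486/102 ≈ 113.38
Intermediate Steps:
K(R, o) = -5 + o + 4*R (K(R, o) = -5 + (4*R + o) = -5 + (o + 4*R) = -5 + o + 4*R)
√(((4611 + 2135) + K(-37, 155))/(19416 - 20640) + 12861) = √(((4611 + 2135) + (-5 + 155 + 4*(-37)))/(19416 - 20640) + 12861) = √((6746 + (-5 + 155 - 148))/(-1224) + 12861) = √((6746 + 2)*(-1/1224) + 12861) = √(6748*(-1/1224) + 12861) = √(-1687/306 + 12861) = √(3933779/306) = √133748486/102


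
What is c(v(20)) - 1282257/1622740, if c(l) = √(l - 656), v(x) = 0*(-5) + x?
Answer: -1282257/1622740 + 2*I*√159 ≈ -0.79018 + 25.219*I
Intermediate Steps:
v(x) = x (v(x) = 0 + x = x)
c(l) = √(-656 + l)
c(v(20)) - 1282257/1622740 = √(-656 + 20) - 1282257/1622740 = √(-636) - 1282257*1/1622740 = 2*I*√159 - 1282257/1622740 = -1282257/1622740 + 2*I*√159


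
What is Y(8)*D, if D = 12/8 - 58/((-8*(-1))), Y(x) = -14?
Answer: 161/2 ≈ 80.500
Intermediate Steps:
D = -23/4 (D = 12*(⅛) - 58/8 = 3/2 - 58*⅛ = 3/2 - 29/4 = -23/4 ≈ -5.7500)
Y(8)*D = -14*(-23/4) = 161/2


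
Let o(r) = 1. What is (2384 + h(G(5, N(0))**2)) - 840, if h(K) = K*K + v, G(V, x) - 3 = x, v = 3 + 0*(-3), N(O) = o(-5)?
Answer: 1803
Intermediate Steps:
N(O) = 1
v = 3 (v = 3 + 0 = 3)
G(V, x) = 3 + x
h(K) = 3 + K**2 (h(K) = K*K + 3 = K**2 + 3 = 3 + K**2)
(2384 + h(G(5, N(0))**2)) - 840 = (2384 + (3 + ((3 + 1)**2)**2)) - 840 = (2384 + (3 + (4**2)**2)) - 840 = (2384 + (3 + 16**2)) - 840 = (2384 + (3 + 256)) - 840 = (2384 + 259) - 840 = 2643 - 840 = 1803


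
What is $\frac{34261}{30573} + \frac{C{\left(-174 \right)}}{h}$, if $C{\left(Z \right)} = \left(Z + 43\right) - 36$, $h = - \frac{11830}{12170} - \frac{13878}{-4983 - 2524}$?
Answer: $- \frac{46371302371684}{244851360885} \approx -189.39$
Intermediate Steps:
$h = \frac{8008745}{9136019}$ ($h = \left(-11830\right) \frac{1}{12170} - \frac{13878}{-4983 - 2524} = - \frac{1183}{1217} - \frac{13878}{-7507} = - \frac{1183}{1217} - - \frac{13878}{7507} = - \frac{1183}{1217} + \frac{13878}{7507} = \frac{8008745}{9136019} \approx 0.87661$)
$C{\left(Z \right)} = 7 + Z$ ($C{\left(Z \right)} = \left(43 + Z\right) - 36 = 7 + Z$)
$\frac{34261}{30573} + \frac{C{\left(-174 \right)}}{h} = \frac{34261}{30573} + \frac{7 - 174}{\frac{8008745}{9136019}} = 34261 \cdot \frac{1}{30573} - \frac{1525715173}{8008745} = \frac{34261}{30573} - \frac{1525715173}{8008745} = - \frac{46371302371684}{244851360885}$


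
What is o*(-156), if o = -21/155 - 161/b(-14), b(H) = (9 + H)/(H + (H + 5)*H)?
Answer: -87199476/155 ≈ -5.6258e+5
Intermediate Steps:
b(H) = (9 + H)/(H + H*(5 + H)) (b(H) = (9 + H)/(H + (5 + H)*H) = (9 + H)/(H + H*(5 + H)))
o = 558971/155 (o = -21/155 - 161*(-14*(6 - 14)/(9 - 14)) = -21*1/155 - 161/((-1/14*(-5)/(-8))) = -21/155 - 161/((-1/14*(-1/8)*(-5))) = -21/155 - 161/(-5/112) = -21/155 - 161*(-112/5) = -21/155 + 18032/5 = 558971/155 ≈ 3606.3)
o*(-156) = (558971/155)*(-156) = -87199476/155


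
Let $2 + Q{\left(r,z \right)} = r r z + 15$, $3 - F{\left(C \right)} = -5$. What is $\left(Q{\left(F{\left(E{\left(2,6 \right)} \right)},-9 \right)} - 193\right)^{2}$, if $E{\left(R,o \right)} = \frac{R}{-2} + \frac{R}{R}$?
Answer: $571536$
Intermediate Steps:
$E{\left(R,o \right)} = 1 - \frac{R}{2}$ ($E{\left(R,o \right)} = R \left(- \frac{1}{2}\right) + 1 = - \frac{R}{2} + 1 = 1 - \frac{R}{2}$)
$F{\left(C \right)} = 8$ ($F{\left(C \right)} = 3 - -5 = 3 + 5 = 8$)
$Q{\left(r,z \right)} = 13 + z r^{2}$ ($Q{\left(r,z \right)} = -2 + \left(r r z + 15\right) = -2 + \left(r^{2} z + 15\right) = -2 + \left(z r^{2} + 15\right) = -2 + \left(15 + z r^{2}\right) = 13 + z r^{2}$)
$\left(Q{\left(F{\left(E{\left(2,6 \right)} \right)},-9 \right)} - 193\right)^{2} = \left(\left(13 - 9 \cdot 8^{2}\right) - 193\right)^{2} = \left(\left(13 - 576\right) - 193\right)^{2} = \left(-563 - 193\right)^{2} = \left(-756\right)^{2} = 571536$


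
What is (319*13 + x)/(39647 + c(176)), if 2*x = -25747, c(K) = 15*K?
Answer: -17453/84574 ≈ -0.20636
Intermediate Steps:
x = -25747/2 (x = (½)*(-25747) = -25747/2 ≈ -12874.)
(319*13 + x)/(39647 + c(176)) = (319*13 - 25747/2)/(39647 + 15*176) = (4147 - 25747/2)/(39647 + 2640) = -17453/2/42287 = -17453/2*1/42287 = -17453/84574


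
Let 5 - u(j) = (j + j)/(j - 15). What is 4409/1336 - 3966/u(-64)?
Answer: -139136767/118904 ≈ -1170.2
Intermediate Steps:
u(j) = 5 - 2*j/(-15 + j) (u(j) = 5 - (j + j)/(j - 15) = 5 - 2*j/(-15 + j))
4409/1336 - 3966/u(-64) = 4409/1336 - 3966*(-15 - 64)/(3*(-25 - 64)) = 4409*(1/1336) - 3966/(3*(-89)/(-79)) = 4409/1336 - 3966/(3*(-1/79)*(-89)) = 4409/1336 - 3966/267/79 = 4409/1336 - 3966*79/267 = 4409/1336 - 104438/89 = -139136767/118904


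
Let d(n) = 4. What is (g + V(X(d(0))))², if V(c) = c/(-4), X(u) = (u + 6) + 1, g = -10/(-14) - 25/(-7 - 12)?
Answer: 146689/283024 ≈ 0.51829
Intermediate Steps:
g = 270/133 (g = -10*(-1/14) - 25/(-19) = 5/7 - 25*(-1/19) = 5/7 + 25/19 = 270/133 ≈ 2.0301)
X(u) = 7 + u (X(u) = (6 + u) + 1 = 7 + u)
V(c) = -c/4 (V(c) = c*(-¼) = -c/4)
(g + V(X(d(0))))² = (270/133 - (7 + 4)/4)² = (270/133 - ¼*11)² = (270/133 - 11/4)² = (-383/532)² = 146689/283024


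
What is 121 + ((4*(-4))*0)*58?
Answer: 121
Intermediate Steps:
121 + ((4*(-4))*0)*58 = 121 - 16*0*58 = 121 + 0*58 = 121 + 0 = 121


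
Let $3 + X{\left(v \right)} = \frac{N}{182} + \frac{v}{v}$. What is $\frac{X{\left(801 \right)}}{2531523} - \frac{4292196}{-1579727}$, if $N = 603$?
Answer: $\frac{1977574684355209}{727838972628222} \approx 2.717$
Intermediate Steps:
$X{\left(v \right)} = \frac{239}{182}$ ($X{\left(v \right)} = -3 + \left(\frac{603}{182} + \frac{v}{v}\right) = -3 + \left(603 \cdot \frac{1}{182} + 1\right) = -3 + \left(\frac{603}{182} + 1\right) = -3 + \frac{785}{182} = \frac{239}{182}$)
$\frac{X{\left(801 \right)}}{2531523} - \frac{4292196}{-1579727} = \frac{239}{182 \cdot 2531523} - \frac{4292196}{-1579727} = \frac{239}{182} \cdot \frac{1}{2531523} - - \frac{4292196}{1579727} = \frac{239}{460737186} + \frac{4292196}{1579727} = \frac{1977574684355209}{727838972628222}$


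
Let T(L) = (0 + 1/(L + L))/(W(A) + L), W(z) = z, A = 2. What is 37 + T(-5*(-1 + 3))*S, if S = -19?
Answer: 5901/160 ≈ 36.881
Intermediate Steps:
T(L) = 1/(2*L*(2 + L)) (T(L) = (0 + 1/(L + L))/(2 + L) = (0 + 1/(2*L))/(2 + L) = (1/(2*L))/(2 + L) = 1/(2*L*(2 + L)))
37 + T(-5*(-1 + 3))*S = 37 + (1/(2*((-5*(-1 + 3)))*(2 - 5*(-1 + 3))))*(-19) = 37 + (1/(2*((-5*2))*(2 - 5*2)))*(-19) = 37 + ((1/2)/(-10*(2 - 10)))*(-19) = 37 + ((1/2)*(-1/10)/(-8))*(-19) = 37 + ((1/2)*(-1/10)*(-1/8))*(-19) = 37 + (1/160)*(-19) = 37 - 19/160 = 5901/160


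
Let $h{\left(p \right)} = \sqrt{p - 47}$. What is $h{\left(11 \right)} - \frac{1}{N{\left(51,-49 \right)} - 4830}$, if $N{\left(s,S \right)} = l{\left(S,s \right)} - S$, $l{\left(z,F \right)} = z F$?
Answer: $\frac{1}{7280} + 6 i \approx 0.00013736 + 6.0 i$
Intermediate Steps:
$l{\left(z,F \right)} = F z$
$h{\left(p \right)} = \sqrt{-47 + p}$
$N{\left(s,S \right)} = - S + S s$ ($N{\left(s,S \right)} = s S - S = S s - S = - S + S s$)
$h{\left(11 \right)} - \frac{1}{N{\left(51,-49 \right)} - 4830} = \sqrt{-47 + 11} - \frac{1}{- 49 \left(-1 + 51\right) - 4830} = \sqrt{-36} - \frac{1}{\left(-49\right) 50 - 4830} = 6 i - \frac{1}{-2450 - 4830} = 6 i - \frac{1}{-7280} = 6 i - - \frac{1}{7280} = 6 i + \frac{1}{7280} = \frac{1}{7280} + 6 i$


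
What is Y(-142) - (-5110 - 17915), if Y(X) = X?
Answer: 22883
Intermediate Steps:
Y(-142) - (-5110 - 17915) = -142 - (-5110 - 17915) = -142 - 1*(-23025) = -142 + 23025 = 22883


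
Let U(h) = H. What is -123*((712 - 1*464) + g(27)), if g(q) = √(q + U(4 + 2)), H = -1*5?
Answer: -30504 - 123*√22 ≈ -31081.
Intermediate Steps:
H = -5
U(h) = -5
g(q) = √(-5 + q) (g(q) = √(q - 5) = √(-5 + q))
-123*((712 - 1*464) + g(27)) = -123*((712 - 1*464) + √(-5 + 27)) = -123*((712 - 464) + √22) = -123*(248 + √22) = -30504 - 123*√22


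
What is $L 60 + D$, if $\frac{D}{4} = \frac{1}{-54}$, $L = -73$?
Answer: $- \frac{118262}{27} \approx -4380.1$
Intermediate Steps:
$D = - \frac{2}{27}$ ($D = \frac{4}{-54} = 4 \left(- \frac{1}{54}\right) = - \frac{2}{27} \approx -0.074074$)
$L 60 + D = \left(-73\right) 60 - \frac{2}{27} = -4380 - \frac{2}{27} = - \frac{118262}{27}$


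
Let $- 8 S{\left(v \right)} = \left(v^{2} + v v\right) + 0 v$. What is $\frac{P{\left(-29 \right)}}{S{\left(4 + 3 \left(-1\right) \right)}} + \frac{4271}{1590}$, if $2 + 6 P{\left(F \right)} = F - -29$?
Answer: $\frac{6391}{1590} \approx 4.0195$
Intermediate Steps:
$P{\left(F \right)} = \frac{9}{2} + \frac{F}{6}$ ($P{\left(F \right)} = - \frac{1}{3} + \frac{F - -29}{6} = - \frac{1}{3} + \frac{F + 29}{6} = - \frac{1}{3} + \frac{29 + F}{6} = - \frac{1}{3} + \left(\frac{29}{6} + \frac{F}{6}\right) = \frac{9}{2} + \frac{F}{6}$)
$S{\left(v \right)} = - \frac{v^{2}}{4}$ ($S{\left(v \right)} = - \frac{\left(v^{2} + v v\right) + 0 v}{8} = - \frac{\left(v^{2} + v^{2}\right) + 0}{8} = - \frac{2 v^{2} + 0}{8} = - \frac{2 v^{2}}{8} = - \frac{v^{2}}{4}$)
$\frac{P{\left(-29 \right)}}{S{\left(4 + 3 \left(-1\right) \right)}} + \frac{4271}{1590} = \frac{\frac{9}{2} + \frac{1}{6} \left(-29\right)}{\left(- \frac{1}{4}\right) \left(4 + 3 \left(-1\right)\right)^{2}} + \frac{4271}{1590} = \frac{\frac{9}{2} - \frac{29}{6}}{\left(- \frac{1}{4}\right) \left(4 - 3\right)^{2}} + 4271 \cdot \frac{1}{1590} = - \frac{1}{3 \left(- \frac{1^{2}}{4}\right)} + \frac{4271}{1590} = - \frac{1}{3 \left(\left(- \frac{1}{4}\right) 1\right)} + \frac{4271}{1590} = - \frac{1}{3 \left(- \frac{1}{4}\right)} + \frac{4271}{1590} = \left(- \frac{1}{3}\right) \left(-4\right) + \frac{4271}{1590} = \frac{4}{3} + \frac{4271}{1590} = \frac{6391}{1590}$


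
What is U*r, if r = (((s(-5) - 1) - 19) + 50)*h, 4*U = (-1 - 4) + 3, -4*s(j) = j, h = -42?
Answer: 2625/4 ≈ 656.25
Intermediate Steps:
s(j) = -j/4
U = -1/2 (U = ((-1 - 4) + 3)/4 = (-5 + 3)/4 = (1/4)*(-2) = -1/2 ≈ -0.50000)
r = -2625/2 (r = (((-1/4*(-5) - 1) - 19) + 50)*(-42) = (((5/4 - 1) - 19) + 50)*(-42) = ((1/4 - 19) + 50)*(-42) = (-75/4 + 50)*(-42) = (125/4)*(-42) = -2625/2 ≈ -1312.5)
U*r = -1/2*(-2625/2) = 2625/4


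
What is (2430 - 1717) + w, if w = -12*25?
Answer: 413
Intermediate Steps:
w = -300
(2430 - 1717) + w = (2430 - 1717) - 300 = 713 - 300 = 413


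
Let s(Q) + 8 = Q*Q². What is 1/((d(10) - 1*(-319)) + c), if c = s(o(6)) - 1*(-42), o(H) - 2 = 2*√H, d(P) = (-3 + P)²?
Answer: 277/137906 - 18*√6/68953 ≈ 0.0013692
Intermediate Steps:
o(H) = 2 + 2*√H
s(Q) = -8 + Q³ (s(Q) = -8 + Q*Q² = -8 + Q³)
c = 34 + (2 + 2*√6)³ (c = (-8 + (2 + 2*√6)³) - 1*(-42) = (-8 + (2 + 2*√6)³) + 42 = 34 + (2 + 2*√6)³ ≈ 362.36)
1/((d(10) - 1*(-319)) + c) = 1/(((-3 + 10)² - 1*(-319)) + (186 + 72*√6)) = 1/((7² + 319) + (186 + 72*√6)) = 1/((49 + 319) + (186 + 72*√6)) = 1/(368 + (186 + 72*√6)) = 1/(554 + 72*√6)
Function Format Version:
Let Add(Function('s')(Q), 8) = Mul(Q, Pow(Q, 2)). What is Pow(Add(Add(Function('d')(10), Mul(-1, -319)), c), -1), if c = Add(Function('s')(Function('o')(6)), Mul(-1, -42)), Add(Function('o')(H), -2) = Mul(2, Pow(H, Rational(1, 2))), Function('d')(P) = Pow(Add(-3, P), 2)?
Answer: Add(Rational(277, 137906), Mul(Rational(-18, 68953), Pow(6, Rational(1, 2)))) ≈ 0.0013692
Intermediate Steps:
Function('o')(H) = Add(2, Mul(2, Pow(H, Rational(1, 2))))
Function('s')(Q) = Add(-8, Pow(Q, 3)) (Function('s')(Q) = Add(-8, Mul(Q, Pow(Q, 2))) = Add(-8, Pow(Q, 3)))
c = Add(34, Pow(Add(2, Mul(2, Pow(6, Rational(1, 2)))), 3)) (c = Add(Add(-8, Pow(Add(2, Mul(2, Pow(6, Rational(1, 2)))), 3)), Mul(-1, -42)) = Add(Add(-8, Pow(Add(2, Mul(2, Pow(6, Rational(1, 2)))), 3)), 42) = Add(34, Pow(Add(2, Mul(2, Pow(6, Rational(1, 2)))), 3)) ≈ 362.36)
Pow(Add(Add(Function('d')(10), Mul(-1, -319)), c), -1) = Pow(Add(Add(Pow(Add(-3, 10), 2), Mul(-1, -319)), Add(186, Mul(72, Pow(6, Rational(1, 2))))), -1) = Pow(Add(Add(Pow(7, 2), 319), Add(186, Mul(72, Pow(6, Rational(1, 2))))), -1) = Pow(Add(Add(49, 319), Add(186, Mul(72, Pow(6, Rational(1, 2))))), -1) = Pow(Add(368, Add(186, Mul(72, Pow(6, Rational(1, 2))))), -1) = Pow(Add(554, Mul(72, Pow(6, Rational(1, 2)))), -1)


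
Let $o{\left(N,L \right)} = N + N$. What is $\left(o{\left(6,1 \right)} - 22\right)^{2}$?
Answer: $100$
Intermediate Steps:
$o{\left(N,L \right)} = 2 N$
$\left(o{\left(6,1 \right)} - 22\right)^{2} = \left(2 \cdot 6 - 22\right)^{2} = \left(12 - 22\right)^{2} = \left(-10\right)^{2} = 100$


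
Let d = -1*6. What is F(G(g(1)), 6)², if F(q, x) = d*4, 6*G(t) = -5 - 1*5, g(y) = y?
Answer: 576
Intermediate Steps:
d = -6
G(t) = -5/3 (G(t) = (-5 - 1*5)/6 = (-5 - 5)/6 = (⅙)*(-10) = -5/3)
F(q, x) = -24 (F(q, x) = -6*4 = -24)
F(G(g(1)), 6)² = (-24)² = 576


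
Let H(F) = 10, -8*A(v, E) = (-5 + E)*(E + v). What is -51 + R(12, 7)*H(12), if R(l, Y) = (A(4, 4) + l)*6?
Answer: 729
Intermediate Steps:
A(v, E) = -(-5 + E)*(E + v)/8
R(l, Y) = 6 + 6*l (R(l, Y) = ((-1/8*4**2 + (5/8)*4 + (5/8)*4 - 1/8*4*4) + l)*6 = ((-1/8*16 + 5/2 + 5/2 - 2) + l)*6 = ((-2 + 5/2 + 5/2 - 2) + l)*6 = (1 + l)*6 = 6 + 6*l)
-51 + R(12, 7)*H(12) = -51 + (6 + 6*12)*10 = -51 + (6 + 72)*10 = -51 + 78*10 = -51 + 780 = 729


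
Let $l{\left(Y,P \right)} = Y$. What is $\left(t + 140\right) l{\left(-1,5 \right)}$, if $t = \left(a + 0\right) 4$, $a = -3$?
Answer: $-128$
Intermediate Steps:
$t = -12$ ($t = \left(-3 + 0\right) 4 = \left(-3\right) 4 = -12$)
$\left(t + 140\right) l{\left(-1,5 \right)} = \left(-12 + 140\right) \left(-1\right) = 128 \left(-1\right) = -128$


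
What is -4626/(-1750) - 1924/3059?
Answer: 770281/382375 ≈ 2.0145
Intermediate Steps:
-4626/(-1750) - 1924/3059 = -4626*(-1/1750) - 1924*1/3059 = 2313/875 - 1924/3059 = 770281/382375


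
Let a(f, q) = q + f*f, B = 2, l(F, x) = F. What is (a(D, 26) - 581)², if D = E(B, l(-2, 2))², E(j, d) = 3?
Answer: 224676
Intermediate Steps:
D = 9 (D = 3² = 9)
a(f, q) = q + f²
(a(D, 26) - 581)² = ((26 + 9²) - 581)² = ((26 + 81) - 581)² = (107 - 581)² = (-474)² = 224676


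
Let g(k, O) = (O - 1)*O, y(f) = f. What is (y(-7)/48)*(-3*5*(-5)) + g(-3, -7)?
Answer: 721/16 ≈ 45.063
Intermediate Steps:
g(k, O) = O*(-1 + O) (g(k, O) = (-1 + O)*O = O*(-1 + O))
(y(-7)/48)*(-3*5*(-5)) + g(-3, -7) = (-7/48)*(-3*5*(-5)) - 7*(-1 - 7) = (-7*1/48)*(-15*(-5)) - 7*(-8) = -7/48*75 + 56 = -175/16 + 56 = 721/16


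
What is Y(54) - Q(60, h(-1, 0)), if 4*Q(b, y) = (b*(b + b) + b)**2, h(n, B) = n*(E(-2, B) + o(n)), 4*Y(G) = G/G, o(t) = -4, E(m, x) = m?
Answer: -52707599/4 ≈ -1.3177e+7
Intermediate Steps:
Y(G) = 1/4 (Y(G) = (G/G)/4 = (1/4)*1 = 1/4)
h(n, B) = -6*n (h(n, B) = n*(-2 - 4) = n*(-6) = -6*n)
Q(b, y) = (b + 2*b**2)**2/4 (Q(b, y) = (b*(b + b) + b)**2/4 = (b*(2*b) + b)**2/4 = (2*b**2 + b)**2/4 = (b + 2*b**2)**2/4)
Y(54) - Q(60, h(-1, 0)) = 1/4 - 60**2*(1 + 2*60)**2/4 = 1/4 - 3600*(1 + 120)**2/4 = 1/4 - 3600*121**2/4 = 1/4 - 3600*14641/4 = 1/4 - 1*13176900 = 1/4 - 13176900 = -52707599/4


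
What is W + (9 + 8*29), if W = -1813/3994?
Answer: 960741/3994 ≈ 240.55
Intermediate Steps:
W = -1813/3994 (W = -1813*1/3994 = -1813/3994 ≈ -0.45393)
W + (9 + 8*29) = -1813/3994 + (9 + 8*29) = -1813/3994 + (9 + 232) = -1813/3994 + 241 = 960741/3994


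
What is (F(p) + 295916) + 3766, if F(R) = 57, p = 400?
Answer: 299739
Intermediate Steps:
(F(p) + 295916) + 3766 = (57 + 295916) + 3766 = 295973 + 3766 = 299739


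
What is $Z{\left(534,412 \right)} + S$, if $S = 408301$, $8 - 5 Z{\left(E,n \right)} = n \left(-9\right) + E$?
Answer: $\frac{2044687}{5} \approx 4.0894 \cdot 10^{5}$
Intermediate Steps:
$Z{\left(E,n \right)} = \frac{8}{5} - \frac{E}{5} + \frac{9 n}{5}$ ($Z{\left(E,n \right)} = \frac{8}{5} - \frac{n \left(-9\right) + E}{5} = \frac{8}{5} - \frac{- 9 n + E}{5} = \frac{8}{5} - \frac{E - 9 n}{5} = \frac{8}{5} - \left(- \frac{9 n}{5} + \frac{E}{5}\right) = \frac{8}{5} - \frac{E}{5} + \frac{9 n}{5}$)
$Z{\left(534,412 \right)} + S = \left(\frac{8}{5} - \frac{534}{5} + \frac{9}{5} \cdot 412\right) + 408301 = \left(\frac{8}{5} - \frac{534}{5} + \frac{3708}{5}\right) + 408301 = \frac{3182}{5} + 408301 = \frac{2044687}{5}$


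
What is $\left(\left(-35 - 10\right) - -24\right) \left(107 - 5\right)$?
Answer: $-2142$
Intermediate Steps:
$\left(\left(-35 - 10\right) - -24\right) \left(107 - 5\right) = \left(\left(-35 - 10\right) + 24\right) 102 = \left(-45 + 24\right) 102 = \left(-21\right) 102 = -2142$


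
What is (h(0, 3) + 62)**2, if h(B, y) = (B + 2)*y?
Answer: 4624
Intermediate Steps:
h(B, y) = y*(2 + B) (h(B, y) = (2 + B)*y = y*(2 + B))
(h(0, 3) + 62)**2 = (3*(2 + 0) + 62)**2 = (3*2 + 62)**2 = (6 + 62)**2 = 68**2 = 4624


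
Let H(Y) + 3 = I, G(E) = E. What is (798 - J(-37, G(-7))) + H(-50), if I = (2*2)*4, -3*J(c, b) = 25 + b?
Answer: 817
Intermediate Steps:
J(c, b) = -25/3 - b/3 (J(c, b) = -(25 + b)/3 = -25/3 - b/3)
I = 16 (I = 4*4 = 16)
H(Y) = 13 (H(Y) = -3 + 16 = 13)
(798 - J(-37, G(-7))) + H(-50) = (798 - (-25/3 - ⅓*(-7))) + 13 = (798 - (-25/3 + 7/3)) + 13 = (798 - 1*(-6)) + 13 = (798 + 6) + 13 = 804 + 13 = 817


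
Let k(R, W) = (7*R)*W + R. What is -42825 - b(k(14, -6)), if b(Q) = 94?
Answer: -42919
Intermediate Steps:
k(R, W) = R + 7*R*W (k(R, W) = 7*R*W + R = R + 7*R*W)
-42825 - b(k(14, -6)) = -42825 - 1*94 = -42825 - 94 = -42919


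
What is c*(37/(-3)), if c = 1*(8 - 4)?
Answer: -148/3 ≈ -49.333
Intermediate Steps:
c = 4 (c = 1*4 = 4)
c*(37/(-3)) = 4*(37/(-3)) = 4*(37*(-1/3)) = 4*(-37/3) = -148/3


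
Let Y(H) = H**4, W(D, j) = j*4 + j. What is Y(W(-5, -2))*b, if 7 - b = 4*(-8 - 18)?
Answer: 1110000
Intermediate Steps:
W(D, j) = 5*j (W(D, j) = 4*j + j = 5*j)
b = 111 (b = 7 - 4*(-8 - 18) = 7 - 4*(-26) = 7 - 1*(-104) = 7 + 104 = 111)
Y(W(-5, -2))*b = (5*(-2))**4*111 = (-10)**4*111 = 10000*111 = 1110000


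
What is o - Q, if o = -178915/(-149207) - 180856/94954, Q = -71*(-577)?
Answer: -290211159717754/7083900739 ≈ -40968.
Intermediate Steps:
Q = 40967
o = -4998143141/7083900739 (o = -178915*(-1/149207) - 180856*1/94954 = 178915/149207 - 90428/47477 = -4998143141/7083900739 ≈ -0.70556)
o - Q = -4998143141/7083900739 - 1*40967 = -4998143141/7083900739 - 40967 = -290211159717754/7083900739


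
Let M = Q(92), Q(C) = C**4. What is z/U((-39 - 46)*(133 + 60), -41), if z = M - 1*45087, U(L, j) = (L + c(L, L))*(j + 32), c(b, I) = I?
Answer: 71594209/295290 ≈ 242.45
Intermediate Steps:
M = 71639296 (M = 92**4 = 71639296)
U(L, j) = 2*L*(32 + j) (U(L, j) = (L + L)*(j + 32) = (2*L)*(32 + j) = 2*L*(32 + j))
z = 71594209 (z = 71639296 - 1*45087 = 71639296 - 45087 = 71594209)
z/U((-39 - 46)*(133 + 60), -41) = 71594209/((2*((-39 - 46)*(133 + 60))*(32 - 41))) = 71594209/((2*(-85*193)*(-9))) = 71594209/((2*(-16405)*(-9))) = 71594209/295290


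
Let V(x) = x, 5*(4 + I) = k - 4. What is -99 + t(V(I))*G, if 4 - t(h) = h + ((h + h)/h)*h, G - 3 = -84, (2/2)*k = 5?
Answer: -6732/5 ≈ -1346.4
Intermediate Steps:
k = 5
G = -81 (G = 3 - 84 = -81)
I = -19/5 (I = -4 + (5 - 4)/5 = -4 + (1/5)*1 = -4 + 1/5 = -19/5 ≈ -3.8000)
t(h) = 4 - 3*h (t(h) = 4 - (h + ((h + h)/h)*h) = 4 - (h + ((2*h)/h)*h) = 4 - (h + 2*h) = 4 - 3*h)
-99 + t(V(I))*G = -99 + (4 - 3*(-19/5))*(-81) = -99 + (4 + 57/5)*(-81) = -99 + (77/5)*(-81) = -99 - 6237/5 = -6732/5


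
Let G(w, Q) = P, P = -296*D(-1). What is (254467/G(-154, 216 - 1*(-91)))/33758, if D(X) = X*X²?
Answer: 254467/9992368 ≈ 0.025466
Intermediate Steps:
D(X) = X³
P = 296 (P = -296*(-1)³ = -296*(-1) = 296)
G(w, Q) = 296
(254467/G(-154, 216 - 1*(-91)))/33758 = (254467/296)/33758 = (254467*(1/296))*(1/33758) = (254467/296)*(1/33758) = 254467/9992368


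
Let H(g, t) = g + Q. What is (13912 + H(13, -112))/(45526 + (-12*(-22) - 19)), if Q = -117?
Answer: 13808/45771 ≈ 0.30168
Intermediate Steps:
H(g, t) = -117 + g (H(g, t) = g - 117 = -117 + g)
(13912 + H(13, -112))/(45526 + (-12*(-22) - 19)) = (13912 + (-117 + 13))/(45526 + (-12*(-22) - 19)) = (13912 - 104)/(45526 + (264 - 19)) = 13808/(45526 + 245) = 13808/45771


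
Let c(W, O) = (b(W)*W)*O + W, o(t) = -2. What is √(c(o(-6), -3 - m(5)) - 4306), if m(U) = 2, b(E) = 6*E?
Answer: 6*I*√123 ≈ 66.543*I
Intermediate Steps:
c(W, O) = W + 6*O*W² (c(W, O) = ((6*W)*W)*O + W = (6*W²)*O + W = 6*O*W² + W = W + 6*O*W²)
√(c(o(-6), -3 - m(5)) - 4306) = √(-2*(1 + 6*(-3 - 1*2)*(-2)) - 4306) = √(-2*(1 + 6*(-3 - 2)*(-2)) - 4306) = √(-2*(1 + 6*(-5)*(-2)) - 4306) = √(-2*(1 + 60) - 4306) = √(-2*61 - 4306) = √(-122 - 4306) = √(-4428) = 6*I*√123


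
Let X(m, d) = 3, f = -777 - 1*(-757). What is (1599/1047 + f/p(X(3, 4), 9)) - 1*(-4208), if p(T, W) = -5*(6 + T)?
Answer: 13223521/3141 ≈ 4210.0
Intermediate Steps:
f = -20 (f = -777 + 757 = -20)
p(T, W) = -30 - 5*T
(1599/1047 + f/p(X(3, 4), 9)) - 1*(-4208) = (1599/1047 - 20/(-30 - 5*3)) - 1*(-4208) = (1599*(1/1047) - 20/(-30 - 15)) + 4208 = (533/349 - 20/(-45)) + 4208 = (533/349 - 20*(-1/45)) + 4208 = (533/349 + 4/9) + 4208 = 6193/3141 + 4208 = 13223521/3141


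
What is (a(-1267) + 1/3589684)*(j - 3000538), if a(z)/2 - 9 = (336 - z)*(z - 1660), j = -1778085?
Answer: 160969796782028501985/3589684 ≈ 4.4842e+13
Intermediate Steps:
a(z) = 18 + 2*(-1660 + z)*(336 - z) (a(z) = 18 + 2*((336 - z)*(z - 1660)) = 18 + 2*((336 - z)*(-1660 + z)) = 18 + 2*((-1660 + z)*(336 - z)) = 18 + 2*(-1660 + z)*(336 - z))
(a(-1267) + 1/3589684)*(j - 3000538) = ((-1115502 - 2*(-1267)² + 3992*(-1267)) + 1/3589684)*(-1778085 - 3000538) = ((-1115502 - 2*1605289 - 5057864) + 1/3589684)*(-4778623) = ((-1115502 - 3210578 - 5057864) + 1/3589684)*(-4778623) = (-9383944 + 1/3589684)*(-4778623) = -33685393633695/3589684*(-4778623) = 160969796782028501985/3589684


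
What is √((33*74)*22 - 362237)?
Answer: I*√308513 ≈ 555.44*I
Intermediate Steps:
√((33*74)*22 - 362237) = √(2442*22 - 362237) = √(53724 - 362237) = √(-308513) = I*√308513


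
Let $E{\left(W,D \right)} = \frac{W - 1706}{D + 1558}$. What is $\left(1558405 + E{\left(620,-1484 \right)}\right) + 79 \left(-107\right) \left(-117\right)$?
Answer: $\frac{94253479}{37} \approx 2.5474 \cdot 10^{6}$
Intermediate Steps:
$E{\left(W,D \right)} = \frac{-1706 + W}{1558 + D}$
$\left(1558405 + E{\left(620,-1484 \right)}\right) + 79 \left(-107\right) \left(-117\right) = \left(1558405 + \frac{-1706 + 620}{1558 - 1484}\right) + 79 \left(-107\right) \left(-117\right) = \left(1558405 + \frac{1}{74} \left(-1086\right)\right) - -989001 = \left(1558405 + \frac{1}{74} \left(-1086\right)\right) + 989001 = \left(1558405 - \frac{543}{37}\right) + 989001 = \frac{57660442}{37} + 989001 = \frac{94253479}{37}$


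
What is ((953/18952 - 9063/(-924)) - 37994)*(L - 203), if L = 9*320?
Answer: -148387205688069/1459304 ≈ -1.0168e+8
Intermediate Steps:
L = 2880
((953/18952 - 9063/(-924)) - 37994)*(L - 203) = ((953/18952 - 9063/(-924)) - 37994)*(2880 - 203) = ((953*(1/18952) - 9063*(-1/924)) - 37994)*2677 = ((953/18952 + 3021/308) - 37994)*2677 = (14386879/1459304 - 37994)*2677 = -55430409297/1459304*2677 = -148387205688069/1459304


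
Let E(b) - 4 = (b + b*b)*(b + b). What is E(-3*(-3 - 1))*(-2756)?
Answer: -10329488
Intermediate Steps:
E(b) = 4 + 2*b*(b + b²) (E(b) = 4 + (b + b*b)*(b + b) = 4 + (b + b²)*(2*b) = 4 + 2*b*(b + b²))
E(-3*(-3 - 1))*(-2756) = (4 + 2*(-3*(-3 - 1))² + 2*(-3*(-3 - 1))³)*(-2756) = (4 + 2*(-3*(-4))² + 2*(-3*(-4))³)*(-2756) = (4 + 2*12² + 2*12³)*(-2756) = (4 + 2*144 + 2*1728)*(-2756) = (4 + 288 + 3456)*(-2756) = 3748*(-2756) = -10329488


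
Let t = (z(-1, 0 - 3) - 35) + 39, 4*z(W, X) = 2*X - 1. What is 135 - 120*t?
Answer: -135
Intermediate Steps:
z(W, X) = -¼ + X/2 (z(W, X) = (2*X - 1)/4 = (-1 + 2*X)/4 = -¼ + X/2)
t = 9/4 (t = ((-¼ + (0 - 3)/2) - 35) + 39 = ((-¼ + (½)*(-3)) - 35) + 39 = ((-¼ - 3/2) - 35) + 39 = (-7/4 - 35) + 39 = -147/4 + 39 = 9/4 ≈ 2.2500)
135 - 120*t = 135 - 120*9/4 = 135 - 270 = -135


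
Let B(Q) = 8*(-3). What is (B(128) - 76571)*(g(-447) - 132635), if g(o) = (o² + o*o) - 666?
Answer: -20398550615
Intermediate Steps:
B(Q) = -24
g(o) = -666 + 2*o² (g(o) = (o² + o²) - 666 = 2*o² - 666 = -666 + 2*o²)
(B(128) - 76571)*(g(-447) - 132635) = (-24 - 76571)*((-666 + 2*(-447)²) - 132635) = -76595*((-666 + 2*199809) - 132635) = -76595*((-666 + 399618) - 132635) = -76595*(398952 - 132635) = -76595*266317 = -20398550615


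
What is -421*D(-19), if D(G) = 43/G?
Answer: 18103/19 ≈ 952.79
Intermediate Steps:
-421*D(-19) = -18103/(-19) = -18103*(-1)/19 = -421*(-43/19) = 18103/19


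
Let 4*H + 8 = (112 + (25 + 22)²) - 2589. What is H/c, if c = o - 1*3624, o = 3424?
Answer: 69/200 ≈ 0.34500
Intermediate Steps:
c = -200 (c = 3424 - 1*3624 = 3424 - 3624 = -200)
H = -69 (H = -2 + ((112 + (25 + 22)²) - 2589)/4 = -2 + ((112 + 47²) - 2589)/4 = -2 + ((112 + 2209) - 2589)/4 = -2 + (2321 - 2589)/4 = -2 + (¼)*(-268) = -2 - 67 = -69)
H/c = -69/(-200) = -69*(-1/200) = 69/200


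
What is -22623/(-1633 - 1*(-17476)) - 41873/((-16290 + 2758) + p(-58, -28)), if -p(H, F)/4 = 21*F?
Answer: 10524841/4541660 ≈ 2.3174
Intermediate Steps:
p(H, F) = -84*F
-22623/(-1633 - 1*(-17476)) - 41873/((-16290 + 2758) + p(-58, -28)) = -22623/(-1633 - 1*(-17476)) - 41873/((-16290 + 2758) - 84*(-28)) = -22623/(-1633 + 17476) - 41873/(-13532 + 2352) = -22623/15843 - 41873/(-11180) = -22623*1/15843 - 41873*(-1/11180) = -7541/5281 + 3221/860 = 10524841/4541660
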